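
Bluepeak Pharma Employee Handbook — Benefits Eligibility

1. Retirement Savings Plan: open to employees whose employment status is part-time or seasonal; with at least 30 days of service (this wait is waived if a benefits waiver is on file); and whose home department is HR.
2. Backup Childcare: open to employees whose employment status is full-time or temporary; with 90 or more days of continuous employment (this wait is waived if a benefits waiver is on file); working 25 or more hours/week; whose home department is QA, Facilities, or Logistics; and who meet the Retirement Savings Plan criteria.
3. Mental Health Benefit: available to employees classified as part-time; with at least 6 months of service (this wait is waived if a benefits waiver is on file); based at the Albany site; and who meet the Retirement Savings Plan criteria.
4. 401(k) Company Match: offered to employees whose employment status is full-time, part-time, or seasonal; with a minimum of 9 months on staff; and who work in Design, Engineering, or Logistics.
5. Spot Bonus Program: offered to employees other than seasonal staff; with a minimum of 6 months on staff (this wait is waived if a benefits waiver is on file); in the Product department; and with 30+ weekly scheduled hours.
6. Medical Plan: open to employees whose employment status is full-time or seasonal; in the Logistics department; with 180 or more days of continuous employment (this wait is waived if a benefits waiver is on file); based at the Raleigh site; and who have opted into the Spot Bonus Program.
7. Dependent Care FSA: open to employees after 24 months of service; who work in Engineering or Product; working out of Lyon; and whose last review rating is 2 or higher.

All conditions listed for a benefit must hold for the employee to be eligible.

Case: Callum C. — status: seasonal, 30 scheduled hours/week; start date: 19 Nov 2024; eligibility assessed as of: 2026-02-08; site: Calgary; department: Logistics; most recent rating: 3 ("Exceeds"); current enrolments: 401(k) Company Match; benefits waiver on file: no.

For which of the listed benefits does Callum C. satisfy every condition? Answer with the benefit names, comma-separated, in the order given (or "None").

401(k) Company Match

Service from 19 Nov 2024 to 2026-02-08: 446 days.
Retirement Savings Plan — status seasonal ✓; no waiver, service 446 days ≥ 30 days ✓; dept Logistics ✗ → not eligible.
Backup Childcare — status seasonal ✗ (requires full-time or temporary) → not eligible.
Mental Health Benefit — status seasonal ✗ (requires part-time) → not eligible.
401(k) Company Match — status seasonal ✓; service 446 days ≥ 9 months (≈270 days) ✓; dept Logistics ✓ → eligible.
Spot Bonus Program — status seasonal ✗ (excluded) → not eligible.
Medical Plan — status seasonal ✓; dept Logistics ✓; no waiver, service 446 days ≥ 180 days ✓; site Calgary ✗ (not Raleigh) → not eligible.
Dependent Care FSA — service 446 days < 24 months (≈720 days) ✗ → not eligible.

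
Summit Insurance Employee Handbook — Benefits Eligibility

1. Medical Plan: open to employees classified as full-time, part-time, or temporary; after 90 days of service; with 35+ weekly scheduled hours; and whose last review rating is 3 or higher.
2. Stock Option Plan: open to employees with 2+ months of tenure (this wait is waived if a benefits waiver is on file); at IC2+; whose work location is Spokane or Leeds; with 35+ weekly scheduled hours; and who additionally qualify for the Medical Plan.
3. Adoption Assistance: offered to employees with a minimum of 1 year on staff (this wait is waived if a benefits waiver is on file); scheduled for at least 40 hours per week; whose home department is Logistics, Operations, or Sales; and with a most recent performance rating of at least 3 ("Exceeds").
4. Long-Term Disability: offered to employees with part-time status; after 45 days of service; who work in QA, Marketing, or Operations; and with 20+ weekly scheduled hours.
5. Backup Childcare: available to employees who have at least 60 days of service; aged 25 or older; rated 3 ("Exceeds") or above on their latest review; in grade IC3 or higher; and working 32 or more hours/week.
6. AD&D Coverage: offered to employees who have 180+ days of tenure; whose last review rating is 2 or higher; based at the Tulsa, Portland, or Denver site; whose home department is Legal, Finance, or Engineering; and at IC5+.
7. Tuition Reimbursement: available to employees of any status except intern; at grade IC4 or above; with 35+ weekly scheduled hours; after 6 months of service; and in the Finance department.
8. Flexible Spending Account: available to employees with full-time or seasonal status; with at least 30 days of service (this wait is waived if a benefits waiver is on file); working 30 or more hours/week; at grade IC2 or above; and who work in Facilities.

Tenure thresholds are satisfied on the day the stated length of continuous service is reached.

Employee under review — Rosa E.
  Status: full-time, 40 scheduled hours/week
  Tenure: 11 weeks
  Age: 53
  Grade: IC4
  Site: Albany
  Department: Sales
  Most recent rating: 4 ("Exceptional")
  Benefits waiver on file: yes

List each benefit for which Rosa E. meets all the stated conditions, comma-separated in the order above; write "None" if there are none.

Medical Plan — status full-time ✓; service 11 weeks < 90 days ✗ → not eligible.
Stock Option Plan — benefits waiver on file ✓; grade IC4 ≥ IC2 ✓; site Albany ✗ (not Spokane or Leeds) → not eligible.
Adoption Assistance — benefits waiver on file ✓; 40 hrs/wk ≥ 40 ✓; dept Sales ✓; rating 4 ≥ 3 ✓ → eligible.
Long-Term Disability — status full-time ✗ (requires part-time) → not eligible.
Backup Childcare — service 11 weeks ≥ 60 days ✓; age 53 ≥ 25 ✓; rating 4 ≥ 3 ✓; grade IC4 ≥ IC3 ✓; 40 hrs/wk ≥ 32 ✓ → eligible.
AD&D Coverage — service 11 weeks < 180 days ✗ → not eligible.
Tuition Reimbursement — status full-time ✓ (not excluded); grade IC4 ≥ IC4 ✓; 40 hrs/wk ≥ 35 ✓; service 11 weeks < 6 months (≈180 days) ✗ → not eligible.
Flexible Spending Account — status full-time ✓; benefits waiver on file ✓; 40 hrs/wk ≥ 30 ✓; grade IC4 ≥ IC2 ✓; dept Sales ✗ → not eligible.

Adoption Assistance, Backup Childcare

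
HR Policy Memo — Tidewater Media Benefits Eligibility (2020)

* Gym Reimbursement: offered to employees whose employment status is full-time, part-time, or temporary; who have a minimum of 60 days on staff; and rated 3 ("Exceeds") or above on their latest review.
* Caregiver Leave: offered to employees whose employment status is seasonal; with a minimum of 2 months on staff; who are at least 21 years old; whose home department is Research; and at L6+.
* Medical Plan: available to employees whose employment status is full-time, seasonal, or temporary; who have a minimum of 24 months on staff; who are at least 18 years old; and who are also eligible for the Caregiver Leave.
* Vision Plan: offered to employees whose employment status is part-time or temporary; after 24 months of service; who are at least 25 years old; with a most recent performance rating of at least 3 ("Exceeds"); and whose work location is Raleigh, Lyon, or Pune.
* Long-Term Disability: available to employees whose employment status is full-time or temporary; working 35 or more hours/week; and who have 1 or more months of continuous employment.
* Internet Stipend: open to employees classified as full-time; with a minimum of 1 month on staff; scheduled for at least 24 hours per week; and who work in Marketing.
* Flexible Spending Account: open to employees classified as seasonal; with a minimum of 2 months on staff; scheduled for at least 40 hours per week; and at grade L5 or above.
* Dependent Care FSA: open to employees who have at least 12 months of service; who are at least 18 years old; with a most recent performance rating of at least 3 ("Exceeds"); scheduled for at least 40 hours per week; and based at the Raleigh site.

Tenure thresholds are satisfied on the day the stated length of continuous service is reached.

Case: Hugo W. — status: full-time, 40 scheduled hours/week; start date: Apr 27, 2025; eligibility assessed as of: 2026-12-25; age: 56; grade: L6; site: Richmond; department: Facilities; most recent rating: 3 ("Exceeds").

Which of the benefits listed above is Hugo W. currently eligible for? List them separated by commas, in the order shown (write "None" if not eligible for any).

Service from Apr 27, 2025 to 2026-12-25: 607 days.
Gym Reimbursement — status full-time ✓; service 607 days ≥ 60 days ✓; rating 3 ≥ 3 ✓ → eligible.
Caregiver Leave — status full-time ✗ (requires seasonal) → not eligible.
Medical Plan — status full-time ✓; service 607 days < 24 months (≈720 days) ✗ → not eligible.
Vision Plan — status full-time ✗ (requires part-time or temporary) → not eligible.
Long-Term Disability — status full-time ✓; 40 hrs/wk ≥ 35 ✓; service 607 days ≥ 1 month (≈30 days) ✓ → eligible.
Internet Stipend — status full-time ✓; service 607 days ≥ 1 month (≈30 days) ✓; 40 hrs/wk ≥ 24 ✓; dept Facilities ✗ → not eligible.
Flexible Spending Account — status full-time ✗ (requires seasonal) → not eligible.
Dependent Care FSA — service 607 days ≥ 12 months (≈360 days) ✓; age 56 ≥ 18 ✓; rating 3 ≥ 3 ✓; 40 hrs/wk ≥ 40 ✓; site Richmond ✗ (not Raleigh) → not eligible.

Gym Reimbursement, Long-Term Disability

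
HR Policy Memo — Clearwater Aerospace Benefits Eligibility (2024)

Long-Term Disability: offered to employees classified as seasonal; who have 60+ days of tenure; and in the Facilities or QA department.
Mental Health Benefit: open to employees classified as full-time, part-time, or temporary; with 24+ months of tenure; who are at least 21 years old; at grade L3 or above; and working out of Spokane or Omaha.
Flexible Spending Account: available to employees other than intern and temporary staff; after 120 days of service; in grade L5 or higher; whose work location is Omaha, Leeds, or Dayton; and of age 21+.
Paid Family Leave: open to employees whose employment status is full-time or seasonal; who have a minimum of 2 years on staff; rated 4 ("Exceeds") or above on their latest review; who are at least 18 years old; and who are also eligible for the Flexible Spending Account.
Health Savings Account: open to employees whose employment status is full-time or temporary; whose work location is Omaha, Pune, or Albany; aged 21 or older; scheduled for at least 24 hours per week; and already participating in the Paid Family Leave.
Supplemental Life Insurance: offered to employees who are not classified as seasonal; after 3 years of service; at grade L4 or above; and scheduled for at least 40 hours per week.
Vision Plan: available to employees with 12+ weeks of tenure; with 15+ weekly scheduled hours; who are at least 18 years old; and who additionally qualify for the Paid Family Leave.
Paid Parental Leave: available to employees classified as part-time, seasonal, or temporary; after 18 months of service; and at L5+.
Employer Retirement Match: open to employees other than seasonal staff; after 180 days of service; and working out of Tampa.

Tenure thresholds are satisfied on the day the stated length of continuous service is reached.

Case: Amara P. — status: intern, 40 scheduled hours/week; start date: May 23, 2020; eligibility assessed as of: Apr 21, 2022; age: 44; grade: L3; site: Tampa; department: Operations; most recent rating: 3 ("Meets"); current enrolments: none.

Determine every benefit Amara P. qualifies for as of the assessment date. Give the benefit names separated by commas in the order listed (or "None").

Service from May 23, 2020 to Apr 21, 2022: 698 days.
Long-Term Disability — status intern ✗ (requires seasonal) → not eligible.
Mental Health Benefit — status intern ✗ (requires full-time, part-time, or temporary) → not eligible.
Flexible Spending Account — status intern ✗ (excluded) → not eligible.
Paid Family Leave — status intern ✗ (requires full-time or seasonal) → not eligible.
Health Savings Account — status intern ✗ (requires full-time or temporary) → not eligible.
Supplemental Life Insurance — status intern ✓ (not excluded); service 698 days < 3 years (≈1095 days) ✗ → not eligible.
Vision Plan — service 698 days ≥ 12 weeks (≈84 days) ✓; 40 hrs/wk ≥ 15 ✓; age 44 ≥ 18 ✓; not eligible for Paid Family Leave ✗ → not eligible.
Paid Parental Leave — status intern ✗ (requires part-time, seasonal, or temporary) → not eligible.
Employer Retirement Match — status intern ✓ (not excluded); service 698 days ≥ 180 days ✓; site Tampa ✓ → eligible.

Employer Retirement Match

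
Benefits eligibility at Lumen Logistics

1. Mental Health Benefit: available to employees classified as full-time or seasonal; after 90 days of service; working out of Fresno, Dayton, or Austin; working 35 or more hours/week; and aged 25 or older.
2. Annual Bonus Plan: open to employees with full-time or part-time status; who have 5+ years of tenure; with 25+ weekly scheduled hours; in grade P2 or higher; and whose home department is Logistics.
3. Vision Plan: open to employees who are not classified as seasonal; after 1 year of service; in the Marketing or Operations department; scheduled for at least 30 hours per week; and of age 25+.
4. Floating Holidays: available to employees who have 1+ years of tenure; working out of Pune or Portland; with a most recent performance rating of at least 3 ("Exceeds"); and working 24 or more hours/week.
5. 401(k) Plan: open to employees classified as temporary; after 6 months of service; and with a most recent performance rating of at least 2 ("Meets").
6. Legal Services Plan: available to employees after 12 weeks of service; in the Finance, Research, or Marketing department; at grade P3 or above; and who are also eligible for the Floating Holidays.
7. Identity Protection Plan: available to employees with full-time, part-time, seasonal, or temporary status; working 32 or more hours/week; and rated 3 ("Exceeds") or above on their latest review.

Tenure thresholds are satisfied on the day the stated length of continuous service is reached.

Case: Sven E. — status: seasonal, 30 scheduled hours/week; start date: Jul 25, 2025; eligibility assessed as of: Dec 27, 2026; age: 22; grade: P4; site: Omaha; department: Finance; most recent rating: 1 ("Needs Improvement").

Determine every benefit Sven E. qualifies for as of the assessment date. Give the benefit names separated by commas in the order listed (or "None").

Service from Jul 25, 2025 to Dec 27, 2026: 520 days.
Mental Health Benefit — status seasonal ✓; service 520 days ≥ 90 days ✓; site Omaha ✗ (not Fresno, Dayton, or Austin) → not eligible.
Annual Bonus Plan — status seasonal ✗ (requires full-time or part-time) → not eligible.
Vision Plan — status seasonal ✗ (excluded) → not eligible.
Floating Holidays — service 520 days ≥ 1 year (≈365 days) ✓; site Omaha ✗ (not Pune or Portland) → not eligible.
401(k) Plan — status seasonal ✗ (requires temporary) → not eligible.
Legal Services Plan — service 520 days ≥ 12 weeks (≈84 days) ✓; dept Finance ✓; grade P4 ≥ P3 ✓; not eligible for Floating Holidays ✗ → not eligible.
Identity Protection Plan — status seasonal ✓; 30 hrs/wk < 32 ✗ → not eligible.

None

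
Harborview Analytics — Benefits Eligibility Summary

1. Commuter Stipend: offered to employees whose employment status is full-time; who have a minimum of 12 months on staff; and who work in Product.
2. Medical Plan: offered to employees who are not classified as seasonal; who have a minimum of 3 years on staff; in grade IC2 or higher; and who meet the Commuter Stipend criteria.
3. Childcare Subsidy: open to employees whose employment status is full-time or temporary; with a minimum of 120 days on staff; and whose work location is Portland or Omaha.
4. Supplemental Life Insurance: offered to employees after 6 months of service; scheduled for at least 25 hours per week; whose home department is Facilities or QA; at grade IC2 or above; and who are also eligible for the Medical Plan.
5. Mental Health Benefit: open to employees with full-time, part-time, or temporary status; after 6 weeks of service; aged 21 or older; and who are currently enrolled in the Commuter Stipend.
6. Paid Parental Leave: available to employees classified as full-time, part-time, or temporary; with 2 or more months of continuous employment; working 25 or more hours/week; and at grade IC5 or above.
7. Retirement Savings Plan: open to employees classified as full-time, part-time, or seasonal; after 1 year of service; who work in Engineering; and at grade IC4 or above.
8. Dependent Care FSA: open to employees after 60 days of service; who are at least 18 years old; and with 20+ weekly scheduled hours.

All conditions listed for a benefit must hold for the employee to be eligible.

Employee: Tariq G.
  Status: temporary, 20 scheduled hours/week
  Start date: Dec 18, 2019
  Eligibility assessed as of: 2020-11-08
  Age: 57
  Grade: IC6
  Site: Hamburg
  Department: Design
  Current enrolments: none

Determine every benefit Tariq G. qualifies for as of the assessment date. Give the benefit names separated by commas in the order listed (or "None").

Dependent Care FSA

Service from Dec 18, 2019 to 2020-11-08: 326 days.
Commuter Stipend — status temporary ✗ (requires full-time) → not eligible.
Medical Plan — status temporary ✓ (not excluded); service 326 days < 3 years (≈1095 days) ✗ → not eligible.
Childcare Subsidy — status temporary ✓; service 326 days ≥ 120 days ✓; site Hamburg ✗ (not Portland or Omaha) → not eligible.
Supplemental Life Insurance — service 326 days ≥ 6 months (≈180 days) ✓; 20 hrs/wk < 25 ✗ → not eligible.
Mental Health Benefit — status temporary ✓; service 326 days ≥ 6 weeks (≈42 days) ✓; age 57 ≥ 21 ✓; not enrolled in Commuter Stipend ✗ → not eligible.
Paid Parental Leave — status temporary ✓; service 326 days ≥ 2 months (≈60 days) ✓; 20 hrs/wk < 25 ✗ → not eligible.
Retirement Savings Plan — status temporary ✗ (requires full-time, part-time, or seasonal) → not eligible.
Dependent Care FSA — service 326 days ≥ 60 days ✓; age 57 ≥ 18 ✓; 20 hrs/wk ≥ 20 ✓ → eligible.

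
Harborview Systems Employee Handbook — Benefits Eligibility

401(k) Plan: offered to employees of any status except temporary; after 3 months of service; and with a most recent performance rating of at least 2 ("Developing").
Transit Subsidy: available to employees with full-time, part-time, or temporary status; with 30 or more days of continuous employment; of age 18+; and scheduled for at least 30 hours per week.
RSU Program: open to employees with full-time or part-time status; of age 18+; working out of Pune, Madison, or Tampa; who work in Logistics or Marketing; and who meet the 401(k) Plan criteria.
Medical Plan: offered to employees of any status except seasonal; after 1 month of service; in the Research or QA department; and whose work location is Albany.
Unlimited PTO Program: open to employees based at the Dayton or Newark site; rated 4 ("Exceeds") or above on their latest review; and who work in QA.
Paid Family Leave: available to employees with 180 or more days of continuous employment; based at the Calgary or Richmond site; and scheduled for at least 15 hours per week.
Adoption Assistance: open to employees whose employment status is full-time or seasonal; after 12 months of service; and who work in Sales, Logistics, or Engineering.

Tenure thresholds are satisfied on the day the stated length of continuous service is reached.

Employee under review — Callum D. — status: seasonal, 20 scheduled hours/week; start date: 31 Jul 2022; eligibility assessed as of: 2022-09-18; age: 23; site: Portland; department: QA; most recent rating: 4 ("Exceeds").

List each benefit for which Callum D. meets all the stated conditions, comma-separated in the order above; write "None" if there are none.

None

Service from 31 Jul 2022 to 2022-09-18: 49 days.
401(k) Plan — status seasonal ✓ (not excluded); service 49 days < 3 months (≈90 days) ✗ → not eligible.
Transit Subsidy — status seasonal ✗ (requires full-time, part-time, or temporary) → not eligible.
RSU Program — status seasonal ✗ (requires full-time or part-time) → not eligible.
Medical Plan — status seasonal ✗ (excluded) → not eligible.
Unlimited PTO Program — site Portland ✗ (not Dayton or Newark) → not eligible.
Paid Family Leave — service 49 days < 180 days ✗ → not eligible.
Adoption Assistance — status seasonal ✓; service 49 days < 12 months (≈360 days) ✗ → not eligible.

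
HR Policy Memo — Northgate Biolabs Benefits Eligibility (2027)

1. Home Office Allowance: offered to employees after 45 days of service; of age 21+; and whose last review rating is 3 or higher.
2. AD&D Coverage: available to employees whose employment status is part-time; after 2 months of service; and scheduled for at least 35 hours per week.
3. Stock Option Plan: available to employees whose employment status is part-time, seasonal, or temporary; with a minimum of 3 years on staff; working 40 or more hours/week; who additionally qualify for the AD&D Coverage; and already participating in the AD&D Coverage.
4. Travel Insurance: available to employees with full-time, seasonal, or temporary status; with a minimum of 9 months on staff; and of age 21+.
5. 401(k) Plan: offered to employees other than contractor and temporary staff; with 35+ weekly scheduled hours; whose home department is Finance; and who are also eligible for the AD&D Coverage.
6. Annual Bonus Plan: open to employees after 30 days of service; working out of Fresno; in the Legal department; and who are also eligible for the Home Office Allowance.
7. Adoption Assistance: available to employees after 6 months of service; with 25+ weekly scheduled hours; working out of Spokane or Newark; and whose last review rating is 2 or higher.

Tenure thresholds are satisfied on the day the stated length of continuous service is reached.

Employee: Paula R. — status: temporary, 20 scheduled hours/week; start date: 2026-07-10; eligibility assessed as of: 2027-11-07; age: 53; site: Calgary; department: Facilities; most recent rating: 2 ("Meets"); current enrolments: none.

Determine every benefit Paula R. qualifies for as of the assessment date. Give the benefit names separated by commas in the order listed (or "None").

Travel Insurance

Service from 2026-07-10 to 2027-11-07: 485 days.
Home Office Allowance — service 485 days ≥ 45 days ✓; age 53 ≥ 21 ✓; rating 2 < 3 ✗ → not eligible.
AD&D Coverage — status temporary ✗ (requires part-time) → not eligible.
Stock Option Plan — status temporary ✓; service 485 days < 3 years (≈1095 days) ✗ → not eligible.
Travel Insurance — status temporary ✓; service 485 days ≥ 9 months (≈270 days) ✓; age 53 ≥ 21 ✓ → eligible.
401(k) Plan — status temporary ✗ (excluded) → not eligible.
Annual Bonus Plan — service 485 days ≥ 30 days ✓; site Calgary ✗ (not Fresno) → not eligible.
Adoption Assistance — service 485 days ≥ 6 months (≈180 days) ✓; 20 hrs/wk < 25 ✗ → not eligible.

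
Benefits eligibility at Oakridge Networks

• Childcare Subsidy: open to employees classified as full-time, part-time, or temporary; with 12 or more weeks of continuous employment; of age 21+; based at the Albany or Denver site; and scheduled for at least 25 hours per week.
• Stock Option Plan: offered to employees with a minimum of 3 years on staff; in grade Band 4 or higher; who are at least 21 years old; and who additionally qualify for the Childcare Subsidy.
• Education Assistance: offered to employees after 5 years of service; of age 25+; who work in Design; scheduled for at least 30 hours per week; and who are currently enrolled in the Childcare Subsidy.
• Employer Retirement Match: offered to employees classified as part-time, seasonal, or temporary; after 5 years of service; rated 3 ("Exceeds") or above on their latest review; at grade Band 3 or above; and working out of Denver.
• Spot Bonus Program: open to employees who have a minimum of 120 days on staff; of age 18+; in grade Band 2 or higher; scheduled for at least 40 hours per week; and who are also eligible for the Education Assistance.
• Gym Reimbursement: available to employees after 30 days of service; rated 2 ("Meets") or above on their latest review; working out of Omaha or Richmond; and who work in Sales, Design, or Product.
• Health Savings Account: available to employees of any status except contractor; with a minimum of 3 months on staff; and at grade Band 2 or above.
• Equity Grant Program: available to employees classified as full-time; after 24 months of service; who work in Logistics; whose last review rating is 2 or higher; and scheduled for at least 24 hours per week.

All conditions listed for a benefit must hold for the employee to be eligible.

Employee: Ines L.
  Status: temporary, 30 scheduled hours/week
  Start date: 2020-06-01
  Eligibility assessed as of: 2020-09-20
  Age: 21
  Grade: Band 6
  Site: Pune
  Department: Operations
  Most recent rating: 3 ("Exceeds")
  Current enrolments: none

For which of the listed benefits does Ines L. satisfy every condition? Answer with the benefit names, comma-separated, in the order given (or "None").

Service from 2020-06-01 to 2020-09-20: 111 days.
Childcare Subsidy — status temporary ✓; service 111 days ≥ 12 weeks (≈84 days) ✓; age 21 ≥ 21 ✓; site Pune ✗ (not Albany or Denver) → not eligible.
Stock Option Plan — service 111 days < 3 years (≈1095 days) ✗ → not eligible.
Education Assistance — service 111 days < 5 years (≈1825 days) ✗ → not eligible.
Employer Retirement Match — status temporary ✓; service 111 days < 5 years (≈1825 days) ✗ → not eligible.
Spot Bonus Program — service 111 days < 120 days ✗ → not eligible.
Gym Reimbursement — service 111 days ≥ 30 days ✓; rating 3 ≥ 2 ✓; site Pune ✗ (not Omaha or Richmond) → not eligible.
Health Savings Account — status temporary ✓ (not excluded); service 111 days ≥ 3 months (≈90 days) ✓; grade Band 6 ≥ Band 2 ✓ → eligible.
Equity Grant Program — status temporary ✗ (requires full-time) → not eligible.

Health Savings Account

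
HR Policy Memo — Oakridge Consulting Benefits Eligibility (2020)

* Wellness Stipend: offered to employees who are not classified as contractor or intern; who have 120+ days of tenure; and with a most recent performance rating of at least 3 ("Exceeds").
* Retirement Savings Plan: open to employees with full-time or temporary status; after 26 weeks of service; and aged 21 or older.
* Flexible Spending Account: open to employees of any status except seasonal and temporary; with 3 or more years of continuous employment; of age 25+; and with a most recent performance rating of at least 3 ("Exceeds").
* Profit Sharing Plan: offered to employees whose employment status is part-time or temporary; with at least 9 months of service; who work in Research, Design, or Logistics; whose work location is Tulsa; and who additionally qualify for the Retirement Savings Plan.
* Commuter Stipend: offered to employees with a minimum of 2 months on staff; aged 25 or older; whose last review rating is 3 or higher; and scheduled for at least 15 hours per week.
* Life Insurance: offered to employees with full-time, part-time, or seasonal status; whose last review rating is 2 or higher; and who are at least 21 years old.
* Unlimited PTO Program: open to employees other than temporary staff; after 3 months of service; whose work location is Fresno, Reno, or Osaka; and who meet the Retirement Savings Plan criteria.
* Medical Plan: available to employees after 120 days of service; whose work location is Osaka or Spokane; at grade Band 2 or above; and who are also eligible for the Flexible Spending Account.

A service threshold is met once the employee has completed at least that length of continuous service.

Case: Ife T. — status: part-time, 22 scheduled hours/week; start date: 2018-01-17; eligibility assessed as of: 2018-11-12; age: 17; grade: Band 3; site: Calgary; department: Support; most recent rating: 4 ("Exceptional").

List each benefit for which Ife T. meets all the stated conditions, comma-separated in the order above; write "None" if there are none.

Service from 2018-01-17 to 2018-11-12: 299 days.
Wellness Stipend — status part-time ✓ (not excluded); service 299 days ≥ 120 days ✓; rating 4 ≥ 3 ✓ → eligible.
Retirement Savings Plan — status part-time ✗ (requires full-time or temporary) → not eligible.
Flexible Spending Account — status part-time ✓ (not excluded); service 299 days < 3 years (≈1095 days) ✗ → not eligible.
Profit Sharing Plan — status part-time ✓; service 299 days ≥ 9 months (≈270 days) ✓; dept Support ✗ → not eligible.
Commuter Stipend — service 299 days ≥ 2 months (≈60 days) ✓; age 17 < 25 ✗ → not eligible.
Life Insurance — status part-time ✓; rating 4 ≥ 2 ✓; age 17 < 21 ✗ → not eligible.
Unlimited PTO Program — status part-time ✓ (not excluded); service 299 days ≥ 3 months (≈90 days) ✓; site Calgary ✗ (not Fresno, Reno, or Osaka) → not eligible.
Medical Plan — service 299 days ≥ 120 days ✓; site Calgary ✗ (not Osaka or Spokane) → not eligible.

Wellness Stipend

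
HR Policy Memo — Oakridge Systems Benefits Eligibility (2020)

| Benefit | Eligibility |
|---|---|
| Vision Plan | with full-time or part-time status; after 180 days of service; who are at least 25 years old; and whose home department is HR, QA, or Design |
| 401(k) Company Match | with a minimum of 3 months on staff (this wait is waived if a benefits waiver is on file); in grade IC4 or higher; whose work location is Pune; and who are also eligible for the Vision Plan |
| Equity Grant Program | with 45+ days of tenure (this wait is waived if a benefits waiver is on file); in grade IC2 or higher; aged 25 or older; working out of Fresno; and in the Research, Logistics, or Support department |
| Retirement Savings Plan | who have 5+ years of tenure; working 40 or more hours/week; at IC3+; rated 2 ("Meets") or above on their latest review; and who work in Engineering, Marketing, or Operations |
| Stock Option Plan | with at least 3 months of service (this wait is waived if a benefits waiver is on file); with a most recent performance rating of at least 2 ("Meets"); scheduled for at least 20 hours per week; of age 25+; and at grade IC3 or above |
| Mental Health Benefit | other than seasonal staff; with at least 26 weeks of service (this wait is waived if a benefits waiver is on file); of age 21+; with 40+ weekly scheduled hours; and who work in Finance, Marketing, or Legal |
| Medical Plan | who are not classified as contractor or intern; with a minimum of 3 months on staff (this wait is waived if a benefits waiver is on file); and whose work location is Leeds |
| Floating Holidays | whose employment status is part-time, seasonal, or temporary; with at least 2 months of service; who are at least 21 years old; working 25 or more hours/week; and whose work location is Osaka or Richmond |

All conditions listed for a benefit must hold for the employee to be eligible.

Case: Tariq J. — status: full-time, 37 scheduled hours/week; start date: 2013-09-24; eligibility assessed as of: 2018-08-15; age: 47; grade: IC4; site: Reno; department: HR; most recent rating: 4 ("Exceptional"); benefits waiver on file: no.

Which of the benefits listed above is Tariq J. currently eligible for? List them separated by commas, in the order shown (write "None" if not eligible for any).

Vision Plan, Stock Option Plan

Service from 2013-09-24 to 2018-08-15: 1786 days.
Vision Plan — status full-time ✓; service 1786 days ≥ 180 days ✓; age 47 ≥ 25 ✓; dept HR ✓ → eligible.
401(k) Company Match — no waiver, service 1786 days ≥ 3 months (≈90 days) ✓; grade IC4 ≥ IC4 ✓; site Reno ✗ (not Pune) → not eligible.
Equity Grant Program — no waiver, service 1786 days ≥ 45 days ✓; grade IC4 ≥ IC2 ✓; age 47 ≥ 25 ✓; site Reno ✗ (not Fresno) → not eligible.
Retirement Savings Plan — service 1786 days < 5 years (≈1825 days) ✗ → not eligible.
Stock Option Plan — no waiver, service 1786 days ≥ 3 months (≈90 days) ✓; rating 4 ≥ 2 ✓; 37 hrs/wk ≥ 20 ✓; age 47 ≥ 25 ✓; grade IC4 ≥ IC3 ✓ → eligible.
Mental Health Benefit — status full-time ✓ (not excluded); no waiver, service 1786 days ≥ 26 weeks (≈182 days) ✓; age 47 ≥ 21 ✓; 37 hrs/wk < 40 ✗ → not eligible.
Medical Plan — status full-time ✓ (not excluded); no waiver, service 1786 days ≥ 3 months (≈90 days) ✓; site Reno ✗ (not Leeds) → not eligible.
Floating Holidays — status full-time ✗ (requires part-time, seasonal, or temporary) → not eligible.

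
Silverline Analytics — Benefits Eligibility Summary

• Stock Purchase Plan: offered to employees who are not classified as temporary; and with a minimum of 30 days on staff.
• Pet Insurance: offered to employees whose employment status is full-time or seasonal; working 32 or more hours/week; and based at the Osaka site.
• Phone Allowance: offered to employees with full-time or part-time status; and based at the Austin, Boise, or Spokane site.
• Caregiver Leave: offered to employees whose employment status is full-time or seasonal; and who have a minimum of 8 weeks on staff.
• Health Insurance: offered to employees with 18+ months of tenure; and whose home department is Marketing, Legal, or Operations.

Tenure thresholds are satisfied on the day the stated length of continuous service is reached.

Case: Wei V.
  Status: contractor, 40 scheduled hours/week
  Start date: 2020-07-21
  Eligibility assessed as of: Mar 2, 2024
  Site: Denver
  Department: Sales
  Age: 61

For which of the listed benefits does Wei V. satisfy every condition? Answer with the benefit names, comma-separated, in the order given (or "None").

Service from 2020-07-21 to Mar 2, 2024: 1320 days.
Stock Purchase Plan — status contractor ✓ (not excluded); service 1320 days ≥ 30 days ✓ → eligible.
Pet Insurance — status contractor ✗ (requires full-time or seasonal) → not eligible.
Phone Allowance — status contractor ✗ (requires full-time or part-time) → not eligible.
Caregiver Leave — status contractor ✗ (requires full-time or seasonal) → not eligible.
Health Insurance — service 1320 days ≥ 18 months (≈540 days) ✓; dept Sales ✗ → not eligible.

Stock Purchase Plan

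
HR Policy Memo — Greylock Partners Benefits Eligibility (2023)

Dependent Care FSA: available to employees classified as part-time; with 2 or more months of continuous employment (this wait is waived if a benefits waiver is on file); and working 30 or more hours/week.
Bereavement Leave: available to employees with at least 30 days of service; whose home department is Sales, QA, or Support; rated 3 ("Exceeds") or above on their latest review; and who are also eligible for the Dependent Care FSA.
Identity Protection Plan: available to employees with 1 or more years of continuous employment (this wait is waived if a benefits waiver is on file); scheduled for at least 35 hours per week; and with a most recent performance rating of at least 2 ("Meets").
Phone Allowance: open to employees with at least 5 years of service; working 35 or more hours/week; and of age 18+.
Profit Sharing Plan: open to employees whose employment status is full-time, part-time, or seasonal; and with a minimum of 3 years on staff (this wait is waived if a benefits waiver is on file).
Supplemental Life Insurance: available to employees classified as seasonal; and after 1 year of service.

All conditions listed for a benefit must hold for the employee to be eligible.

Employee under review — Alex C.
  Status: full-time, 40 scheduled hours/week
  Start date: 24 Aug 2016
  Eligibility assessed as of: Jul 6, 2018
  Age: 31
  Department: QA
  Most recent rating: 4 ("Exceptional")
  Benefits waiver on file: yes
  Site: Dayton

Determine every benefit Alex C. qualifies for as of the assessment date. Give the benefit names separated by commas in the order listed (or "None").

Identity Protection Plan, Profit Sharing Plan

Service from 24 Aug 2016 to Jul 6, 2018: 681 days.
Dependent Care FSA — status full-time ✗ (requires part-time) → not eligible.
Bereavement Leave — service 681 days ≥ 30 days ✓; dept QA ✓; rating 4 ≥ 3 ✓; not eligible for Dependent Care FSA ✗ → not eligible.
Identity Protection Plan — benefits waiver on file ✓; 40 hrs/wk ≥ 35 ✓; rating 4 ≥ 2 ✓ → eligible.
Phone Allowance — service 681 days < 5 years (≈1825 days) ✗ → not eligible.
Profit Sharing Plan — status full-time ✓; benefits waiver on file ✓ → eligible.
Supplemental Life Insurance — status full-time ✗ (requires seasonal) → not eligible.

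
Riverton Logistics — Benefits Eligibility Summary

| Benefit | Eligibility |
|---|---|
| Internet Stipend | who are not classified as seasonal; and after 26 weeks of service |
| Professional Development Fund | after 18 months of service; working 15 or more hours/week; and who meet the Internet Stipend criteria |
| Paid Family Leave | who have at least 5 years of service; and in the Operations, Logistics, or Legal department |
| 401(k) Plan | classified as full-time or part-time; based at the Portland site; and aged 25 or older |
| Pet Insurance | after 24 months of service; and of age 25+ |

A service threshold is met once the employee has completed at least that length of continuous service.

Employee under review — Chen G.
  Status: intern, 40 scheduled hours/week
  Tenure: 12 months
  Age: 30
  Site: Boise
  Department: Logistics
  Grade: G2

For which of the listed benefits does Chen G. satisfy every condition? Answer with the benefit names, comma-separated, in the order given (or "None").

Internet Stipend — status intern ✓ (not excluded); service 12 months ≥ 26 weeks (≈182 days) ✓ → eligible.
Professional Development Fund — service 12 months < 18 months ✗ → not eligible.
Paid Family Leave — service 12 months < 5 years (≈1825 days) ✗ → not eligible.
401(k) Plan — status intern ✗ (requires full-time or part-time) → not eligible.
Pet Insurance — service 12 months < 24 months ✗ → not eligible.

Internet Stipend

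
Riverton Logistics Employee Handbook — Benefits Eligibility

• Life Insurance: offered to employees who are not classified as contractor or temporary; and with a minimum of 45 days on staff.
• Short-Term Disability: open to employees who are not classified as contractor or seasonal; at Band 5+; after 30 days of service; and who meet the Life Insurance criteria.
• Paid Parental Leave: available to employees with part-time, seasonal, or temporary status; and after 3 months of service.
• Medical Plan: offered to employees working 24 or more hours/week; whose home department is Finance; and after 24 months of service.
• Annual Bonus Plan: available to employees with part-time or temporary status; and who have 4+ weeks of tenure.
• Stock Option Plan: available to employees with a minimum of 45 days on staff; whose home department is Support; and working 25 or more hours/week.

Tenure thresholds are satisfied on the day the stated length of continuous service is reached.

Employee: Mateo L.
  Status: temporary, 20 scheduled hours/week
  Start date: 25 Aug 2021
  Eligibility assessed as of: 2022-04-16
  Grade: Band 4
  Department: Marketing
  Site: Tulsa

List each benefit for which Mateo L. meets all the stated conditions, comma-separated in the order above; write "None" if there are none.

Service from 25 Aug 2021 to 2022-04-16: 234 days.
Life Insurance — status temporary ✗ (excluded) → not eligible.
Short-Term Disability — status temporary ✓ (not excluded); grade Band 4 < Band 5 ✗ → not eligible.
Paid Parental Leave — status temporary ✓; service 234 days ≥ 3 months (≈90 days) ✓ → eligible.
Medical Plan — 20 hrs/wk < 24 ✗ → not eligible.
Annual Bonus Plan — status temporary ✓; service 234 days ≥ 4 weeks (≈28 days) ✓ → eligible.
Stock Option Plan — service 234 days ≥ 45 days ✓; dept Marketing ✗ → not eligible.

Paid Parental Leave, Annual Bonus Plan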